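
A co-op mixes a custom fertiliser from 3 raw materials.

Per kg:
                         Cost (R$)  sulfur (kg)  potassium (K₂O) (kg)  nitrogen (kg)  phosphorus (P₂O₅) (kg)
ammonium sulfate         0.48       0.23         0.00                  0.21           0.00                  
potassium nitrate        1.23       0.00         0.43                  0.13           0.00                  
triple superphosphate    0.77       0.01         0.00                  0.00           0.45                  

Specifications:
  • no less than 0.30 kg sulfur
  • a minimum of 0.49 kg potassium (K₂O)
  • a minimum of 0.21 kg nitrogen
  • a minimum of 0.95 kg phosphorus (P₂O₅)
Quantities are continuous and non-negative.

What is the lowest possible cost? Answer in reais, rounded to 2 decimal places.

Set it up as a linear program. Let x1 = kg of ammonium sulfate, x2 = kg of potassium nitrate, x3 = kg of triple superphosphate.
min 0.48x1 + 1.23x2 + 0.77x3 s.t.:
  0.23x1 + 0.01x3 ≥ 0.3   (sulfur)
  0.43x2 ≥ 0.49   (potassium (K₂O))
  0.21x1 + 0.13x2 ≥ 0.21   (nitrogen)
  0.45x3 ≥ 0.95   (phosphorus (P₂O₅))
  x1, x2, x3 ≥ 0.
The optimal mix uses every input. Binding constraints: sulfur, potassium (K₂O), phosphorus (P₂O₅).
That vertex is x1 = 1.213, x2 = 1.14, x3 = 2.111.
Objective = 0.48·1.213 + 1.23·1.14 + 0.77·2.111 = 3.6099.

R$3.61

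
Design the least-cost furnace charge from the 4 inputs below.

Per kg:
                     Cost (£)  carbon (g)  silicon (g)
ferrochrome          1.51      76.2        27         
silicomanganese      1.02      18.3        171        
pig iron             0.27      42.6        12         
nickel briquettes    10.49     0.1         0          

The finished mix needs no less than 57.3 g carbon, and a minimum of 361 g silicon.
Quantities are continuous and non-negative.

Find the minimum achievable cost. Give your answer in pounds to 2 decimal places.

Let x1 = kg of ferrochrome, x2 = kg of silicomanganese, x3 = kg of pig iron, x4 = kg of nickel briquettes.
Minimise 1.51x1 + 1.02x2 + 0.27x3 + 10.49x4 s.t.:
  76.2x1 + 18.3x2 + 42.6x3 + 0.1x4 ≥ 57.3   (carbon)
  27x1 + 171x2 + 12x3 ≥ 361   (silicon)
  x1, x2, x3, x4 ≥ 0.
The optimal basis is {silicomanganese, pig iron}; ferrochrome, nickel briquettes drop out. The carbon and silicon requirements are met with equality.
That vertex is x2 = 2.079, x3 = 0.4518.
Cost = 1.02·2.079 + 0.27·0.4518 = 2.2426.

£2.24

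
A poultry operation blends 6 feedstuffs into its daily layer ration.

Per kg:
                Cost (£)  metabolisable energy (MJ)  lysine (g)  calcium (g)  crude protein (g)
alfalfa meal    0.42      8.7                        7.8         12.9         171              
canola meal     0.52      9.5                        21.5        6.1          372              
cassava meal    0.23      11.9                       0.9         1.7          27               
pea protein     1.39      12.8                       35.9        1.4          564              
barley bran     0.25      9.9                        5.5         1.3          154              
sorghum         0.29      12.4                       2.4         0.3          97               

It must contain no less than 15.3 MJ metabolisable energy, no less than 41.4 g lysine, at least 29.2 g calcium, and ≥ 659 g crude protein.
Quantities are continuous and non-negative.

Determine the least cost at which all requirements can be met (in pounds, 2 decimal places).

Let x1 = kg of alfalfa meal, x2 = kg of canola meal, x3 = kg of cassava meal, x4 = kg of pea protein, x5 = kg of barley bran, x6 = kg of sorghum.
min 0.42x1 + 0.52x2 + 0.23x3 + 1.39x4 + 0.25x5 + 0.29x6 subject to:
  8.7x1 + 9.5x2 + 11.9x3 + 12.8x4 + 9.9x5 + 12.4x6 ≥ 15.3   (metabolisable energy)
  7.8x1 + 21.5x2 + 0.9x3 + 35.9x4 + 5.5x5 + 2.4x6 ≥ 41.4   (lysine)
  12.9x1 + 6.1x2 + 1.7x3 + 1.4x4 + 1.3x5 + 0.3x6 ≥ 29.2   (calcium)
  171x1 + 372x2 + 27x3 + 564x4 + 154x5 + 97x6 ≥ 659   (crude protein)
  x1, x2, x3, x4, x5, x6 ≥ 0.
At the optimum only alfalfa meal, canola meal are positive (cassava meal, pea protein, barley bran, sorghum = 0). There the lysine and calcium constraints are tight.
Optimal quantities: alfalfa meal = 1.633 kg, canola meal = 1.333 kg.
Hence cost = 0.42·1.633 + 0.52·1.333 = £1.3790.

£1.38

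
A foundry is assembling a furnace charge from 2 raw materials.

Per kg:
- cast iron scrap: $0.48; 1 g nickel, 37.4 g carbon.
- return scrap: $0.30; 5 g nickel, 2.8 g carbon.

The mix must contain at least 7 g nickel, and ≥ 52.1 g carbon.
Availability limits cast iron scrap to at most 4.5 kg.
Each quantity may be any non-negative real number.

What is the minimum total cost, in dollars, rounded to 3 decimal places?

$0.969

Let x1 = kg of cast iron scrap, x2 = kg of return scrap.
Minimise 0.48x1 + 0.3x2 s.t.:
  1x1 + 5x2 ≥ 7   (nickel)
  37.4x1 + 2.8x2 ≥ 52.1   (carbon)
  x1 ≤ 4.5
  x1, x2 ≥ 0.
Both inputs are positive at the optimum. The nickel and carbon requirements are met with equality.
Optimal quantities: cast iron scrap = 1.308 kg, return scrap = 1.138 kg.
Objective = 0.48·1.308 + 0.3·1.138 = 0.96924.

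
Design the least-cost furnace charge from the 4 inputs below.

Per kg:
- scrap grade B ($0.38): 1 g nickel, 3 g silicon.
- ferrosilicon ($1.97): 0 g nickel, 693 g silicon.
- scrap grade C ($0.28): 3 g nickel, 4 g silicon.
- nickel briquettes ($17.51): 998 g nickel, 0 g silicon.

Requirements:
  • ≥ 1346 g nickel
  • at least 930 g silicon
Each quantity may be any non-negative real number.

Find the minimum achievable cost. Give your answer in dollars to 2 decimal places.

This is a linear program. Let x1 = kg of scrap grade B, x2 = kg of ferrosilicon, x3 = kg of scrap grade C, x4 = kg of nickel briquettes.
Minimize 0.38x1 + 1.97x2 + 0.28x3 + 17.51x4 with:
  1x1 + 3x3 + 998x4 ≥ 1346   (nickel)
  3x1 + 693x2 + 4x3 ≥ 930   (silicon)
  x1, x2, x3, x4 ≥ 0.
At the optimum only ferrosilicon, nickel briquettes are positive (scrap grade B, scrap grade C = 0). There the nickel and silicon constraints are tight.
Optimal quantities: ferrosilicon = 1.342 kg, nickel briquettes = 1.349 kg.
Objective = 1.97·1.342 + 17.51·1.349 = 26.2647.

$26.26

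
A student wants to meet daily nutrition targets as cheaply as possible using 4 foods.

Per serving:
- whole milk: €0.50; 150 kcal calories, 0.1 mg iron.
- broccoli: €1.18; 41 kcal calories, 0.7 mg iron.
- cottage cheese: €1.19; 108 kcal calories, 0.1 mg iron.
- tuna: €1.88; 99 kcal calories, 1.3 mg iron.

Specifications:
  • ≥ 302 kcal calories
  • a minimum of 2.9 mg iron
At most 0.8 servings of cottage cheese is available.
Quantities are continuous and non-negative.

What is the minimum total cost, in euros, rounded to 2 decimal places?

Let x1 = servings of whole milk, x2 = servings of broccoli, x3 = servings of cottage cheese, x4 = servings of tuna.
Minimize 0.5x1 + 1.18x2 + 1.19x3 + 1.88x4 s.t.:
  150x1 + 41x2 + 108x3 + 99x4 ≥ 302   (calories)
  0.1x1 + 0.7x2 + 0.1x3 + 1.3x4 ≥ 2.9   (iron)
  x3 ≤ 0.8
  x1, x2, x3, x4 ≥ 0.
At the optimum only whole milk, tuna are positive (broccoli, cottage cheese = 0). There the calories and iron constraints are tight.
Solving gives x1 = 0.57, x4 = 2.187.
Cost = 0.5·0.57 + 1.88·2.187 = 4.3966.

€4.40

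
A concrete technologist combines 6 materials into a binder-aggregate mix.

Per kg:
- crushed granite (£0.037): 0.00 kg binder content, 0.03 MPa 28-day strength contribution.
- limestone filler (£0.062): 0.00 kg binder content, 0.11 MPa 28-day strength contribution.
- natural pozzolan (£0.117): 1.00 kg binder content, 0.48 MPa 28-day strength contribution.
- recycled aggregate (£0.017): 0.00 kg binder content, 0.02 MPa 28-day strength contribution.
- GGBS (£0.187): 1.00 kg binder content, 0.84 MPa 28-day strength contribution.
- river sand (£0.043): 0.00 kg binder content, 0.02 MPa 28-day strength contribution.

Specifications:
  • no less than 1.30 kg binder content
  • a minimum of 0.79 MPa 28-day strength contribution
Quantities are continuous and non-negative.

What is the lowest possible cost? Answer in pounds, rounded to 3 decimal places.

£0.184

Let x1 = kg of crushed granite, x2 = kg of limestone filler, x3 = kg of natural pozzolan, x4 = kg of recycled aggregate, x5 = kg of GGBS, x6 = kg of river sand.
Minimise 0.037x1 + 0.062x2 + 0.117x3 + 0.017x4 + 0.187x5 + 0.043x6 with:
  1x3 + 1x5 ≥ 1.3   (binder content)
  0.03x1 + 0.11x2 + 0.48x3 + 0.02x4 + 0.84x5 + 0.02x6 ≥ 0.79   (28-day strength contribution)
  x1, x2, x3, x4, x5, x6 ≥ 0.
At the optimum only natural pozzolan, GGBS are positive (crushed granite, limestone filler, recycled aggregate, river sand = 0). There the binder content and 28-day strength contribution constraints are tight.
So natural pozzolan = 0.8389 kg, GGBS = 0.4611 kg.
Cost = 0.117·0.8389 + 0.187·0.4611 = 0.18438.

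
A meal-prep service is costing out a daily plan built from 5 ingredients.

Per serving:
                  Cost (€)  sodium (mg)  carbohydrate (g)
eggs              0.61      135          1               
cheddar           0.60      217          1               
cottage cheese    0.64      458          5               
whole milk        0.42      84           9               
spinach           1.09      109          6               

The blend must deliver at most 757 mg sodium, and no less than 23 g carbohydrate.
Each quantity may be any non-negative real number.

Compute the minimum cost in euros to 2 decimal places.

€1.07

This is a linear program. Let x1 = servings of eggs, x2 = servings of cheddar, x3 = servings of cottage cheese, x4 = servings of whole milk, x5 = servings of spinach.
min 0.61x1 + 0.6x2 + 0.64x3 + 0.42x4 + 1.09x5 with:
  135x1 + 217x2 + 458x3 + 84x4 + 109x5 ≤ 757   (sodium)
  1x1 + 1x2 + 5x3 + 9x4 + 6x5 ≥ 23   (carbohydrate)
  x1, x2, x3, x4, x5 ≥ 0.
The optimal basis is {whole milk}; eggs, cheddar, cottage cheese, spinach drop out. The carbohydrate requirement is met with equality.
So whole milk = 2.556 servings.
Total cost: 0.42·2.556 = 1.0735.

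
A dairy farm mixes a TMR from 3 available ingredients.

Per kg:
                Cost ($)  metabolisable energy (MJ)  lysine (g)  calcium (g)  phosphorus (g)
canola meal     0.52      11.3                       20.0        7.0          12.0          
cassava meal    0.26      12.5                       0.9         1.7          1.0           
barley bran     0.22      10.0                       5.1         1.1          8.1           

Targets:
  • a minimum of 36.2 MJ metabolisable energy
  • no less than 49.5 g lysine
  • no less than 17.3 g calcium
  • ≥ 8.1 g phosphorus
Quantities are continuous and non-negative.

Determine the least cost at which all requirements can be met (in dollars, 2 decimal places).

Let x1 = kg of canola meal, x2 = kg of cassava meal, x3 = kg of barley bran.
Minimize 0.52x1 + 0.26x2 + 0.22x3 s.t.:
  11.3x1 + 12.5x2 + 10x3 ≥ 36.2   (metabolisable energy)
  20x1 + 0.9x2 + 5.1x3 ≥ 49.5   (lysine)
  7x1 + 1.7x2 + 1.1x3 ≥ 17.3   (calcium)
  12x1 + 1x2 + 8.1x3 ≥ 8.1   (phosphorus)
  x1, x2, x3 ≥ 0.
All 3 inputs are positive at the optimum. Binding constraints: metabolisable energy, lysine, calcium.
That vertex is x1 = 2.2963, x2 = 0.30218, x3 = 0.64746.
Hence cost = 0.52·2.2963 + 0.26·0.30218 + 0.22·0.64746 = $1.4151.

$1.42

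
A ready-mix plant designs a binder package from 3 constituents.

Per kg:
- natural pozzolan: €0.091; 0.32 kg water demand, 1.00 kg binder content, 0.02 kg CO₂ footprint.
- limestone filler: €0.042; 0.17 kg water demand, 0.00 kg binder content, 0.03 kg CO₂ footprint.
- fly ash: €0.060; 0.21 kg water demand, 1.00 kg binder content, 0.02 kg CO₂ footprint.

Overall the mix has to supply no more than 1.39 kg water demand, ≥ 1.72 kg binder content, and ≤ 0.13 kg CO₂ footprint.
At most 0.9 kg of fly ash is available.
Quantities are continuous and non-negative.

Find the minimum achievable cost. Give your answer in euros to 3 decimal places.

€0.129

This is a linear program. Let x1 = kg of natural pozzolan, x2 = kg of limestone filler, x3 = kg of fly ash.
Minimize 0.091x1 + 0.042x2 + 0.06x3 subject to:
  0.32x1 + 0.17x2 + 0.21x3 ≤ 1.39   (water demand)
  1x1 + 1x3 ≥ 1.72   (binder content)
  0.02x1 + 0.03x2 + 0.02x3 ≤ 0.13   (CO₂ footprint)
  x3 ≤ 0.9
  x1, x2, x3 ≥ 0.
The minimum-cost mix takes nothing from limestone filler — only natural pozzolan, fly ash. Binding constraints: binder content and the fly ash cap.
So natural pozzolan = 0.82 kg, fly ash = 0.9 kg.
Hence cost = 0.091·0.82 + 0.06·0.9 = €0.12862.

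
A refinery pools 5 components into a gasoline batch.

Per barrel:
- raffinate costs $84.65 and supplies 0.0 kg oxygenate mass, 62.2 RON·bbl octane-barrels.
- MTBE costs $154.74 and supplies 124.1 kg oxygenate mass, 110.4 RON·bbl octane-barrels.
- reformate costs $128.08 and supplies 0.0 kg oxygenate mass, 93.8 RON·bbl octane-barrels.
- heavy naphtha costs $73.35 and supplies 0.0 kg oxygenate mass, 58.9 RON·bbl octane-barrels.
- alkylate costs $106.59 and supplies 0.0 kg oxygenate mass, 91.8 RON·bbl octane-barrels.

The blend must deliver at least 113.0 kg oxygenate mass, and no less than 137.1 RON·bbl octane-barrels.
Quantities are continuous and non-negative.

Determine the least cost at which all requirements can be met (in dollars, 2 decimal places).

$183.37

Let x1 = barrels of raffinate, x2 = barrels of MTBE, x3 = barrels of reformate, x4 = barrels of heavy naphtha, x5 = barrels of alkylate.
Minimize 84.65x1 + 154.74x2 + 128.08x3 + 73.35x4 + 106.59x5 s.t.:
  124.1x2 ≥ 113   (oxygenate mass)
  62.2x1 + 110.4x2 + 93.8x3 + 58.9x4 + 91.8x5 ≥ 137.1   (octane-barrels)
  x1, x2, x3, x4, x5 ≥ 0.
The cheapest feasible vertex uses only MTBE, alkylate; raffinate, reformate, heavy naphtha are not used. The oxygenate mass and octane-barrels requirements are met with equality.
So MTBE = 0.9106 barrels, alkylate = 0.3984 barrels.
Cost = 154.74·0.9106 + 106.59·0.3984 = 183.3717.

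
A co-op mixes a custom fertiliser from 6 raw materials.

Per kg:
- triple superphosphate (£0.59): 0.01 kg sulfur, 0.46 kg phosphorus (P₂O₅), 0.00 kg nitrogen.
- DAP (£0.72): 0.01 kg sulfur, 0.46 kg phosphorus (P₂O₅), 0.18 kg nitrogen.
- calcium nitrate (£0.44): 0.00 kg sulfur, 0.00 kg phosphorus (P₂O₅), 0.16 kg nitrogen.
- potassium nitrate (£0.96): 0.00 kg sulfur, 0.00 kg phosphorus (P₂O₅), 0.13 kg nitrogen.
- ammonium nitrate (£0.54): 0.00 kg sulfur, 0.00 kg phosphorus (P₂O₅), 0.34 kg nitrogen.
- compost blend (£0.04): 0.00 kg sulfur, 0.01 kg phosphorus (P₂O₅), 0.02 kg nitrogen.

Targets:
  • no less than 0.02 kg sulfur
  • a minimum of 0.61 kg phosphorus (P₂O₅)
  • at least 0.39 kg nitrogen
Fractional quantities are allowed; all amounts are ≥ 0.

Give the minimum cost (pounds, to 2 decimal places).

£1.49

Set it up as a linear program. Let x1 = kg of triple superphosphate, x2 = kg of DAP, x3 = kg of calcium nitrate, x4 = kg of potassium nitrate, x5 = kg of ammonium nitrate, x6 = kg of compost blend.
Minimize 0.59x1 + 0.72x2 + 0.44x3 + 0.96x4 + 0.54x5 + 0.04x6 s.t.:
  0.01x1 + 0.01x2 ≥ 0.02   (sulfur)
  0.46x1 + 0.46x2 + 0.01x6 ≥ 0.61   (phosphorus (P₂O₅))
  0.18x2 + 0.16x3 + 0.13x4 + 0.34x5 + 0.02x6 ≥ 0.39   (nitrogen)
  x1, x2, x3, x4, x5, x6 ≥ 0.
The minimum-cost mix takes nothing from triple superphosphate, calcium nitrate, potassium nitrate, compost blend — only DAP, ammonium nitrate. The sulfur and nitrogen requirements are met with equality.
That vertex is x2 = 2, x5 = 0.08824.
Hence cost = 0.72·2 + 0.54·0.08824 = £1.4876.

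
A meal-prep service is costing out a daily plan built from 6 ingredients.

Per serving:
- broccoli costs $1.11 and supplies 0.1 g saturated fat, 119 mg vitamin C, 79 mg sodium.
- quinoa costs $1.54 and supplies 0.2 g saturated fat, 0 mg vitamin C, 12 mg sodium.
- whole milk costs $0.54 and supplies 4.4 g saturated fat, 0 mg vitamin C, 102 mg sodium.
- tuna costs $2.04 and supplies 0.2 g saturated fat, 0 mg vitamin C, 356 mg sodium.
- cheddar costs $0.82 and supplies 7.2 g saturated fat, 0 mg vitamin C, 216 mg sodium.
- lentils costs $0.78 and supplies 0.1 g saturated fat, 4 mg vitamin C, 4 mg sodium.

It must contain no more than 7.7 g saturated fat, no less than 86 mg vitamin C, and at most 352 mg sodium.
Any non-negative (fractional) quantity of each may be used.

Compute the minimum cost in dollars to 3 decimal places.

$0.802

Let x1 = servings of broccoli, x2 = servings of quinoa, x3 = servings of whole milk, x4 = servings of tuna, x5 = servings of cheddar, x6 = servings of lentils.
min 1.11x1 + 1.54x2 + 0.54x3 + 2.04x4 + 0.82x5 + 0.78x6 s.t.:
  0.1x1 + 0.2x2 + 4.4x3 + 0.2x4 + 7.2x5 + 0.1x6 ≤ 7.7   (saturated fat)
  119x1 + 4x6 ≥ 86   (vitamin C)
  79x1 + 12x2 + 102x3 + 356x4 + 216x5 + 4x6 ≤ 352   (sodium)
  x1, x2, x3, x4, x5, x6 ≥ 0.
At the optimum only broccoli is positive (quinoa, whole milk, tuna, cheddar, lentils = 0). Binding constraint: vitamin C.
That vertex is x1 = 0.7227.
Total cost: 1.11·0.7227 = 0.80220.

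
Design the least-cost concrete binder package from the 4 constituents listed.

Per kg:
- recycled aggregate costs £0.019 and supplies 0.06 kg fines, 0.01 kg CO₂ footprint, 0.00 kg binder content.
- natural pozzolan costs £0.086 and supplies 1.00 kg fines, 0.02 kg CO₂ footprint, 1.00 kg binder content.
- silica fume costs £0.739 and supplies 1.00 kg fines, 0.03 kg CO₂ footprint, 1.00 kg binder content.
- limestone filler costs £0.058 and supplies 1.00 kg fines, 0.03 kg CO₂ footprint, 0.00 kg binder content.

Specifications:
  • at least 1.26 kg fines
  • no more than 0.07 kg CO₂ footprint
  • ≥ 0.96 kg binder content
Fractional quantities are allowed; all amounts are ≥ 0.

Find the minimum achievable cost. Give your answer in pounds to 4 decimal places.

£0.1000

Treat it as an LP. Let x1 = kg of recycled aggregate, x2 = kg of natural pozzolan, x3 = kg of silica fume, x4 = kg of limestone filler.
min 0.019x1 + 0.086x2 + 0.739x3 + 0.058x4 s.t.:
  0.06x1 + 1x2 + 1x3 + 1x4 ≥ 1.26   (fines)
  0.01x1 + 0.02x2 + 0.03x3 + 0.03x4 ≤ 0.07   (CO₂ footprint)
  1x2 + 1x3 ≥ 0.96   (binder content)
  x1, x2, x3, x4 ≥ 0.
At the optimum only natural pozzolan, limestone filler are positive (recycled aggregate, silica fume = 0). Binding constraints: fines and binder content.
Solving gives x2 = 0.96, x4 = 0.3.
Hence cost = 0.086·0.96 + 0.058·0.3 = £0.099960.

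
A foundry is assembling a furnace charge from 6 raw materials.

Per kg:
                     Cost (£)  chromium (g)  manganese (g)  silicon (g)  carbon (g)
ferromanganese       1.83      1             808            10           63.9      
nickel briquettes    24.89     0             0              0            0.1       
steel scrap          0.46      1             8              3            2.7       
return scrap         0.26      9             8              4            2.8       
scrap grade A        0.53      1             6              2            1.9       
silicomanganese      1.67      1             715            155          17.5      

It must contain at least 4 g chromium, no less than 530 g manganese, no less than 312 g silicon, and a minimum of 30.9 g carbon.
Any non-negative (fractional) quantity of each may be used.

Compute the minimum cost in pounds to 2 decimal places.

Treat it as an LP. Let x1 = kg of ferromanganese, x2 = kg of nickel briquettes, x3 = kg of steel scrap, x4 = kg of return scrap, x5 = kg of scrap grade A, x6 = kg of silicomanganese.
Minimize 1.83x1 + 24.89x2 + 0.46x3 + 0.26x4 + 0.53x5 + 1.67x6 subject to:
  1x1 + 1x3 + 9x4 + 1x5 + 1x6 ≥ 4   (chromium)
  808x1 + 8x3 + 8x4 + 6x5 + 715x6 ≥ 530   (manganese)
  10x1 + 3x3 + 4x4 + 2x5 + 155x6 ≥ 312   (silicon)
  63.9x1 + 0.1x2 + 2.7x3 + 2.8x4 + 1.9x5 + 17.5x6 ≥ 30.9   (carbon)
  x1, x2, x3, x4, x5, x6 ≥ 0.
The optimal basis is {return scrap, silicomanganese}; ferromanganese, nickel briquettes, steel scrap, scrap grade A drop out. Binding constraints: chromium and silicon.
Solving gives x4 = 0.2214, x6 = 2.007.
Total cost: 0.26·0.2214 + 1.67·2.007 = 3.4093.

£3.41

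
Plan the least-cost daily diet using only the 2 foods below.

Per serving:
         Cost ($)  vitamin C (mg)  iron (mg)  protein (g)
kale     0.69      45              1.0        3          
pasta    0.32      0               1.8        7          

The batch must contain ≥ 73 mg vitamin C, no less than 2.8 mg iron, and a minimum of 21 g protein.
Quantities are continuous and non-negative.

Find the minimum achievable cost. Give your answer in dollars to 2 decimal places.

Let x1 = servings of kale, x2 = servings of pasta.
min 0.69x1 + 0.32x2 with:
  45x1 ≥ 73   (vitamin C)
  1x1 + 1.8x2 ≥ 2.8   (iron)
  3x1 + 7x2 ≥ 21   (protein)
  x1, x2 ≥ 0.
Both inputs are positive at the optimum. Binding constraints: vitamin C and protein.
Optimal quantities: kale = 1.622 servings, pasta = 2.305 servings.
Cost = 0.69·1.622 + 0.32·2.305 = 1.8568.

$1.86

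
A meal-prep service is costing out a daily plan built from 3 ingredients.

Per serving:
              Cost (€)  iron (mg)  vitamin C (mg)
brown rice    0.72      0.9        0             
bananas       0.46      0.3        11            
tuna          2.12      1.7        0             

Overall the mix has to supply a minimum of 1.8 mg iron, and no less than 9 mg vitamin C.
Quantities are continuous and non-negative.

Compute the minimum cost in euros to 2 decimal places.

Let x1 = servings of brown rice, x2 = servings of bananas, x3 = servings of tuna.
Minimize 0.72x1 + 0.46x2 + 2.12x3 with:
  0.9x1 + 0.3x2 + 1.7x3 ≥ 1.8   (iron)
  11x2 ≥ 9   (vitamin C)
  x1, x2, x3 ≥ 0.
The optimal basis is {brown rice, bananas}; tuna drops out. The iron and vitamin C requirements are met with equality.
So brown rice = 1.727 servings, bananas = 0.8182 servings.
Objective = 0.72·1.727 + 0.46·0.8182 = 1.6198.

€1.62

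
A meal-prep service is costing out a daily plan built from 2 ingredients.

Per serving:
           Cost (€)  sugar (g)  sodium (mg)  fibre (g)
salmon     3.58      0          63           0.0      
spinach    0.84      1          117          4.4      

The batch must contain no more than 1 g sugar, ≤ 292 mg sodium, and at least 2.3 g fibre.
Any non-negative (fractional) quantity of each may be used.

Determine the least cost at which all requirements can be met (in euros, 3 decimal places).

Set it up as a linear program. Let x1 = servings of salmon, x2 = servings of spinach.
Minimize 3.58x1 + 0.84x2 subject to:
  1x2 ≤ 1   (sugar)
  63x1 + 117x2 ≤ 292   (sodium)
  4.4x2 ≥ 2.3   (fibre)
  x1, x2 ≥ 0.
The minimum-cost mix takes nothing from salmon — only spinach. The fibre requirement is met with equality.
Optimal quantities: spinach = 0.5227 servings.
Total cost: 0.84·0.5227 = 0.43907.

€0.439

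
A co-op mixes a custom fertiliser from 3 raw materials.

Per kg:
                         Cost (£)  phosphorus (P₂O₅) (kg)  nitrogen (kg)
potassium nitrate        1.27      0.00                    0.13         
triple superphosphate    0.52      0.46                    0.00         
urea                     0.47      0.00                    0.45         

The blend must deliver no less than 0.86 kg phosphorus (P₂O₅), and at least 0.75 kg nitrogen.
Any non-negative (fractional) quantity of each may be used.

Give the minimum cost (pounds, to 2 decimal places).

Treat it as an LP. Let x1 = kg of potassium nitrate, x2 = kg of triple superphosphate, x3 = kg of urea.
Minimise 1.27x1 + 0.52x2 + 0.47x3 s.t.:
  0.46x2 ≥ 0.86   (phosphorus (P₂O₅))
  0.13x1 + 0.45x3 ≥ 0.75   (nitrogen)
  x1, x2, x3 ≥ 0.
The minimum-cost mix takes nothing from potassium nitrate — only triple superphosphate, urea. There the phosphorus (P₂O₅) and nitrogen constraints are tight.
That vertex is x2 = 1.87, x3 = 1.667.
Total cost: 0.52·1.87 + 0.47·1.667 = 1.7559.

£1.76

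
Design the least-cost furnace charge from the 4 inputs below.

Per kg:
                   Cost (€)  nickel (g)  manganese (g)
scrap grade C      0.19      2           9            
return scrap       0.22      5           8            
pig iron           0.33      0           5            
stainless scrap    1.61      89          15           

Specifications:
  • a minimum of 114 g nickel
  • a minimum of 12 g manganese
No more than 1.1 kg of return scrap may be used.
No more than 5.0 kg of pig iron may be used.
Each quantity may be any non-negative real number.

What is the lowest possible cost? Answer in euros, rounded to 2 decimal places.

€2.06

Let x1 = kg of scrap grade C, x2 = kg of return scrap, x3 = kg of pig iron, x4 = kg of stainless scrap.
Minimise 0.19x1 + 0.22x2 + 0.33x3 + 1.61x4 s.t.:
  2x1 + 5x2 + 89x4 ≥ 114   (nickel)
  9x1 + 8x2 + 5x3 + 15x4 ≥ 12   (manganese)
  x2 ≤ 1.1
  x3 ≤ 5
  x1, x2, x3, x4 ≥ 0.
The cheapest feasible vertex uses only stainless scrap; scrap grade C, return scrap, pig iron are not used. There the nickel constraint is tight.
Optimal quantities: stainless scrap = 1.281 kg.
Objective = 1.61·1.281 = 2.0624.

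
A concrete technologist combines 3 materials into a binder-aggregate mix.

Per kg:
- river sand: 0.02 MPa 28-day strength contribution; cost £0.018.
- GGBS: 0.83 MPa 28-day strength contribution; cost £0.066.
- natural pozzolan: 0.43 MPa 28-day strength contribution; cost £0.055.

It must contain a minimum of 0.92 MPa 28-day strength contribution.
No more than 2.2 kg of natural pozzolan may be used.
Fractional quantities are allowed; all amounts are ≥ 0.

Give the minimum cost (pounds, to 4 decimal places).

Treat it as an LP. Let x1 = kg of river sand, x2 = kg of GGBS, x3 = kg of natural pozzolan.
min 0.018x1 + 0.066x2 + 0.055x3 s.t.:
  0.02x1 + 0.83x2 + 0.43x3 ≥ 0.92   (28-day strength contribution)
  x3 ≤ 2.2
  x1, x2, x3 ≥ 0.
At the optimum only GGBS is positive (river sand, natural pozzolan = 0). Binding constraint: 28-day strength contribution.
That vertex is x2 = 1.1084.
Objective = 0.066·1.1084 = 0.073154.

£0.0732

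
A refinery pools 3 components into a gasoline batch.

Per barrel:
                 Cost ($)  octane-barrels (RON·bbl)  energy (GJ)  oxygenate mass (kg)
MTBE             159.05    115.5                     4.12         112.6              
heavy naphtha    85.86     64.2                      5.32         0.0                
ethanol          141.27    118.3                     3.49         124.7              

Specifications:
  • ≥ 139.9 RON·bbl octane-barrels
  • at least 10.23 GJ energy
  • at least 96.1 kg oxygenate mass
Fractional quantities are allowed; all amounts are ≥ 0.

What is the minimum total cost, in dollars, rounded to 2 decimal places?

$230.57

Let x1 = barrels of MTBE, x2 = barrels of heavy naphtha, x3 = barrels of ethanol.
Minimise 159.05x1 + 85.86x2 + 141.27x3 with:
  115.5x1 + 64.2x2 + 118.3x3 ≥ 139.9   (octane-barrels)
  4.12x1 + 5.32x2 + 3.49x3 ≥ 10.23   (energy)
  112.6x1 + 124.7x3 ≥ 96.1   (oxygenate mass)
  x1, x2, x3 ≥ 0.
The cheapest feasible vertex uses only heavy naphtha, ethanol; MTBE is not used. There the energy and oxygenate mass constraints are tight.
That vertex is x2 = 1.4174, x3 = 0.77065.
Cost = 85.86·1.4174 + 141.27·0.77065 = 230.5677.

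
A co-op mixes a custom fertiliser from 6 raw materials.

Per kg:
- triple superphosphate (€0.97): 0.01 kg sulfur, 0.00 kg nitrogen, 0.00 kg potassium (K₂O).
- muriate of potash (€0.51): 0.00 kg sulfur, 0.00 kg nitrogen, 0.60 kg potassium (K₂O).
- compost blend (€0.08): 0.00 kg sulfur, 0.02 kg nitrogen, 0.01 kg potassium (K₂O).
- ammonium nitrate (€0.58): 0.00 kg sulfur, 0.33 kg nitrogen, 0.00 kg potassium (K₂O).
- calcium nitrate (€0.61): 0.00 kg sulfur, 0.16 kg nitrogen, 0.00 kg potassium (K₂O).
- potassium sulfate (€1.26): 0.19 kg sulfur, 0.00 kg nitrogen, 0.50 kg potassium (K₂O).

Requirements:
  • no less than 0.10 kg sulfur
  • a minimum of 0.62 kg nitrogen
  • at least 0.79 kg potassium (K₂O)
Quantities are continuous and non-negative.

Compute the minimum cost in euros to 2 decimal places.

€2.20

Let x1 = kg of triple superphosphate, x2 = kg of muriate of potash, x3 = kg of compost blend, x4 = kg of ammonium nitrate, x5 = kg of calcium nitrate, x6 = kg of potassium sulfate.
min 0.97x1 + 0.51x2 + 0.08x3 + 0.58x4 + 0.61x5 + 1.26x6 subject to:
  0.01x1 + 0.19x6 ≥ 0.1   (sulfur)
  0.02x3 + 0.33x4 + 0.16x5 ≥ 0.62   (nitrogen)
  0.6x2 + 0.01x3 + 0.5x6 ≥ 0.79   (potassium (K₂O))
  x1, x2, x3, x4, x5, x6 ≥ 0.
The cheapest feasible vertex uses only muriate of potash, ammonium nitrate, potassium sulfate; triple superphosphate, compost blend, calcium nitrate are not used. There the sulfur, nitrogen, potassium (K₂O) constraints are tight.
Solving gives x2 = 0.8781, x4 = 1.879, x6 = 0.5263.
Objective = 0.51·0.8781 + 0.58·1.879 + 1.26·0.5263 = 2.2008.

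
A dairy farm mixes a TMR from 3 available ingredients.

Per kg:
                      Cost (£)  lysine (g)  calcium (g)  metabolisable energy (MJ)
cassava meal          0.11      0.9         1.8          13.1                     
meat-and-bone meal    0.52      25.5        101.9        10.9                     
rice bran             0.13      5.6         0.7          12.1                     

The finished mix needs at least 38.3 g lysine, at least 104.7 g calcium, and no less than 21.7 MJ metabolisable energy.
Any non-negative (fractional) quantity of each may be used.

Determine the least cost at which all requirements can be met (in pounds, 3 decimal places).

£0.790

Set it up as a linear program. Let x1 = kg of cassava meal, x2 = kg of meat-and-bone meal, x3 = kg of rice bran.
Minimize 0.11x1 + 0.52x2 + 0.13x3 s.t.:
  0.9x1 + 25.5x2 + 5.6x3 ≥ 38.3   (lysine)
  1.8x1 + 101.9x2 + 0.7x3 ≥ 104.7   (calcium)
  13.1x1 + 10.9x2 + 12.1x3 ≥ 21.7   (metabolisable energy)
  x1, x2, x3 ≥ 0.
The minimum-cost mix takes nothing from cassava meal — only meat-and-bone meal, rice bran. Binding constraints: lysine and metabolisable energy.
So meat-and-bone meal = 1.3814 kg, rice bran = 0.54899 kg.
Objective = 0.52·1.3814 + 0.13·0.54899 = 0.78970.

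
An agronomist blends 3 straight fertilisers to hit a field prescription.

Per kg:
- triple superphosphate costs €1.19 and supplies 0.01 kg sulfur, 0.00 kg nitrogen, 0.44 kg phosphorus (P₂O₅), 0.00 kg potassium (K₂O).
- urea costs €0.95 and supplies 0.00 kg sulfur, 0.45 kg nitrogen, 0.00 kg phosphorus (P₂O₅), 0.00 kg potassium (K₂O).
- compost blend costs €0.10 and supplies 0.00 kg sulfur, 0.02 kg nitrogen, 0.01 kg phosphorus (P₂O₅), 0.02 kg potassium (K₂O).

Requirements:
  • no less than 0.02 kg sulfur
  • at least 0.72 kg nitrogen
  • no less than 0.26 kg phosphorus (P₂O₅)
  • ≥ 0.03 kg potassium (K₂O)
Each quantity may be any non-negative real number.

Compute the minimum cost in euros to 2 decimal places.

Let x1 = kg of triple superphosphate, x2 = kg of urea, x3 = kg of compost blend.
min 1.19x1 + 0.95x2 + 0.1x3 s.t.:
  0.01x1 ≥ 0.02   (sulfur)
  0.45x2 + 0.02x3 ≥ 0.72   (nitrogen)
  0.44x1 + 0.01x3 ≥ 0.26   (phosphorus (P₂O₅))
  0.02x3 ≥ 0.03   (potassium (K₂O))
  x1, x2, x3 ≥ 0.
All 3 inputs are positive at the optimum. Binding constraints: sulfur, nitrogen, potassium (K₂O).
That vertex is x1 = 2, x2 = 1.533, x3 = 1.5.
Objective = 1.19·2 + 0.95·1.533 + 0.1·1.5 = 3.9864.

€3.99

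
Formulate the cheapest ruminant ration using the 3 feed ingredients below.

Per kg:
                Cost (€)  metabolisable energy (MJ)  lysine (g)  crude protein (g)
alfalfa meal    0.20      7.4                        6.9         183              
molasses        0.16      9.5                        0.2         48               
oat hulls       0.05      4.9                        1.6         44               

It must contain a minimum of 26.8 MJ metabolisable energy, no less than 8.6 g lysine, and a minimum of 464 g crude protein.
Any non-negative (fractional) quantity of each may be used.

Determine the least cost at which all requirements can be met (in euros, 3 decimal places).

€0.512

Let x1 = kg of alfalfa meal, x2 = kg of molasses, x3 = kg of oat hulls.
Minimise 0.2x1 + 0.16x2 + 0.05x3 subject to:
  7.4x1 + 9.5x2 + 4.9x3 ≥ 26.8   (metabolisable energy)
  6.9x1 + 0.2x2 + 1.6x3 ≥ 8.6   (lysine)
  183x1 + 48x2 + 44x3 ≥ 464   (crude protein)
  x1, x2, x3 ≥ 0.
At the optimum only alfalfa meal, oat hulls are positive (molasses = 0). The metabolisable energy and crude protein requirements are met with equality.
That vertex is x1 = 1.916, x3 = 2.575.
Hence cost = 0.2·1.916 + 0.05·2.575 = €0.51195.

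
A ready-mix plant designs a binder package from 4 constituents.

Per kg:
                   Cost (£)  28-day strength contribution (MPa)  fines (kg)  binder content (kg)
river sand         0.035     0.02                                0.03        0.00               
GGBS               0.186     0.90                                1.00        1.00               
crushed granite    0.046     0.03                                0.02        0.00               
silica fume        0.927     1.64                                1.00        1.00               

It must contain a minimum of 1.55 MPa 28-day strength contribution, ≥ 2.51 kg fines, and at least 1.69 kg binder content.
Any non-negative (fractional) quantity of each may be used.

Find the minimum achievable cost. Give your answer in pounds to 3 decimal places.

This is a linear program. Let x1 = kg of river sand, x2 = kg of GGBS, x3 = kg of crushed granite, x4 = kg of silica fume.
min 0.035x1 + 0.186x2 + 0.046x3 + 0.927x4 subject to:
  0.02x1 + 0.9x2 + 0.03x3 + 1.64x4 ≥ 1.55   (28-day strength contribution)
  0.03x1 + 1x2 + 0.02x3 + 1x4 ≥ 2.51   (fines)
  1x2 + 1x4 ≥ 1.69   (binder content)
  x1, x2, x3, x4 ≥ 0.
The optimal basis is {GGBS}; river sand, crushed granite, silica fume drop out. Binding constraint: fines.
That vertex is x2 = 2.51.
Cost = 0.186·2.51 = 0.46686.

£0.467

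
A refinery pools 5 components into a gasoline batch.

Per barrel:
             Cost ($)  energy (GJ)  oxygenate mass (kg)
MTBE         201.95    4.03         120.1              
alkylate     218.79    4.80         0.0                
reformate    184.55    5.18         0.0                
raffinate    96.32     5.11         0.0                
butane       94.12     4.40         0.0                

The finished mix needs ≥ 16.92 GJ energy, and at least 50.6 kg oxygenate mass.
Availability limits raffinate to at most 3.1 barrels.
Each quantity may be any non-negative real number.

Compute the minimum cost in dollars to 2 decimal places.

Treat it as an LP. Let x1 = barrels of MTBE, x2 = barrels of alkylate, x3 = barrels of reformate, x4 = barrels of raffinate, x5 = barrels of butane.
Minimize 201.95x1 + 218.79x2 + 184.55x3 + 96.32x4 + 94.12x5 with:
  4.03x1 + 4.8x2 + 5.18x3 + 5.11x4 + 4.4x5 ≥ 16.92   (energy)
  120.1x1 ≥ 50.6   (oxygenate mass)
  x4 ≤ 3.1
  x1, x2, x3, x4, x5 ≥ 0.
At the optimum only MTBE, raffinate are positive (alkylate, reformate, butane = 0). Binding constraints: energy and oxygenate mass.
So MTBE = 0.42132 barrels, raffinate = 2.9789 barrels.
Total cost: 201.95·0.42132 + 96.32·2.9789 = 372.0132.

$372.01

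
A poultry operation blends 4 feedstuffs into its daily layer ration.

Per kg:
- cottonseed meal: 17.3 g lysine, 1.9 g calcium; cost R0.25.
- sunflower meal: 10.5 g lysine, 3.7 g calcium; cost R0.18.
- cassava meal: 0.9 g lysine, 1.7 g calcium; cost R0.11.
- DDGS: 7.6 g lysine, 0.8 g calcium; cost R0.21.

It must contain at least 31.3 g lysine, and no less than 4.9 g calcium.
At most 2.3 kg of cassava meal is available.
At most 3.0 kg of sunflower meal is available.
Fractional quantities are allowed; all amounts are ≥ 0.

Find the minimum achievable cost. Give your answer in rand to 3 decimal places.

R0.469

This is a linear program. Let x1 = kg of cottonseed meal, x2 = kg of sunflower meal, x3 = kg of cassava meal, x4 = kg of DDGS.
min 0.25x1 + 0.18x2 + 0.11x3 + 0.21x4 subject to:
  17.3x1 + 10.5x2 + 0.9x3 + 7.6x4 ≥ 31.3   (lysine)
  1.9x1 + 3.7x2 + 1.7x3 + 0.8x4 ≥ 4.9   (calcium)
  x3 ≤ 2.3
  x2 ≤ 3
  x1, x2, x3, x4 ≥ 0.
The optimal basis is {cottonseed meal, sunflower meal}; cassava meal, DDGS drop out. Binding constraints: lysine and calcium.
Solving gives x1 = 1.461, x2 = 0.5742.
Total cost: 0.25·1.461 + 0.18·0.5742 = 0.46861.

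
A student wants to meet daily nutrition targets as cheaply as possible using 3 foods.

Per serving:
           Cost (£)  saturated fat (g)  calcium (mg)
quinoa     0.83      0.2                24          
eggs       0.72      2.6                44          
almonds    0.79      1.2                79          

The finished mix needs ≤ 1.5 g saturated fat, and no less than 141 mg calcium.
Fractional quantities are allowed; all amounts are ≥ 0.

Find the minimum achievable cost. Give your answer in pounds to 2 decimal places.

Set it up as a linear program. Let x1 = servings of quinoa, x2 = servings of eggs, x3 = servings of almonds.
Minimize 0.83x1 + 0.72x2 + 0.79x3 s.t.:
  0.2x1 + 2.6x2 + 1.2x3 ≤ 1.5   (saturated fat)
  24x1 + 44x2 + 79x3 ≥ 141   (calcium)
  x1, x2, x3 ≥ 0.
The optimal basis is {quinoa, almonds}; eggs drops out. The saturated fat and calcium requirements are met with equality.
Solving gives x1 = 3.9, x3 = 0.6.
Objective = 0.83·3.9 + 0.79·0.6 = 3.7110.

£3.71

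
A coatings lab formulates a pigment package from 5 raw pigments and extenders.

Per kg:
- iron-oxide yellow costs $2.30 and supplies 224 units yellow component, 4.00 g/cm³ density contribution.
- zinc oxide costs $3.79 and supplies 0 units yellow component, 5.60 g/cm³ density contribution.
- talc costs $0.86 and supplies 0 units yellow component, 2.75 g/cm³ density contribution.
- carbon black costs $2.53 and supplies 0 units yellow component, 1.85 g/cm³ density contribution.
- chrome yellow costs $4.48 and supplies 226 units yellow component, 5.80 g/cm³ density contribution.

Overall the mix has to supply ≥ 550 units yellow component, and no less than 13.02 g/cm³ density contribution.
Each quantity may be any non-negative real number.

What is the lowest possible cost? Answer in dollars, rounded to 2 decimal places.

$6.65

Let x1 = kg of iron-oxide yellow, x2 = kg of zinc oxide, x3 = kg of talc, x4 = kg of carbon black, x5 = kg of chrome yellow.
Minimise 2.3x1 + 3.79x2 + 0.86x3 + 2.53x4 + 4.48x5 with:
  224x1 + 226x5 ≥ 550   (yellow component)
  4x1 + 5.6x2 + 2.75x3 + 1.85x4 + 5.8x5 ≥ 13.02   (density contribution)
  x1, x2, x3, x4, x5 ≥ 0.
At the optimum only iron-oxide yellow, talc are positive (zinc oxide, carbon black, chrome yellow = 0). The yellow component and density contribution requirements are met with equality.
Optimal quantities: iron-oxide yellow = 2.455 kg, talc = 1.163 kg.
Objective = 2.3·2.455 + 0.86·1.163 = 6.6467.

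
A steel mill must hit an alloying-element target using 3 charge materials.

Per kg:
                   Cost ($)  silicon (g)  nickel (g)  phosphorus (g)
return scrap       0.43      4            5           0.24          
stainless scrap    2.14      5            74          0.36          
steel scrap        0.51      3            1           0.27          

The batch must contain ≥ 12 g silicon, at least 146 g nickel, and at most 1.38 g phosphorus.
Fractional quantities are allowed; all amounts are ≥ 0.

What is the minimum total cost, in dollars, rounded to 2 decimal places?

Let x1 = kg of return scrap, x2 = kg of stainless scrap, x3 = kg of steel scrap.
min 0.43x1 + 2.14x2 + 0.51x3 subject to:
  4x1 + 5x2 + 3x3 ≥ 12   (silicon)
  5x1 + 74x2 + 1x3 ≥ 146   (nickel)
  0.24x1 + 0.36x2 + 0.27x3 ≤ 1.38   (phosphorus)
  x1, x2, x3 ≥ 0.
The cheapest feasible vertex uses only return scrap, stainless scrap; steel scrap is not used. The silicon and nickel requirements are met with equality.
That vertex is x1 = 0.583, x2 = 1.934.
Objective = 0.43·0.583 + 2.14·1.934 = 4.3895.

$4.39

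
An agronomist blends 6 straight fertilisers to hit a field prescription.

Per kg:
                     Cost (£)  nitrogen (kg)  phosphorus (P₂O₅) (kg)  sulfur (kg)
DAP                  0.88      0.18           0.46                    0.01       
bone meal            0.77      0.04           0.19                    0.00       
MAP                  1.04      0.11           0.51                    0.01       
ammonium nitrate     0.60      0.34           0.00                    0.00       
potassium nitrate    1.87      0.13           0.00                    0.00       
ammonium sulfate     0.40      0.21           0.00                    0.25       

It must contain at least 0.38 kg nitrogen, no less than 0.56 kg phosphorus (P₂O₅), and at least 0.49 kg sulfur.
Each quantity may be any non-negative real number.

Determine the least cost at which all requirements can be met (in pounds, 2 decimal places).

Set it up as a linear program. Let x1 = kg of DAP, x2 = kg of bone meal, x3 = kg of MAP, x4 = kg of ammonium nitrate, x5 = kg of potassium nitrate, x6 = kg of ammonium sulfate.
Minimize 0.88x1 + 0.77x2 + 1.04x3 + 0.6x4 + 1.87x5 + 0.4x6 s.t.:
  0.18x1 + 0.04x2 + 0.11x3 + 0.34x4 + 0.13x5 + 0.21x6 ≥ 0.38   (nitrogen)
  0.46x1 + 0.19x2 + 0.51x3 ≥ 0.56   (phosphorus (P₂O₅))
  0.01x1 + 0.01x3 + 0.25x6 ≥ 0.49   (sulfur)
  x1, x2, x3, x4, x5, x6 ≥ 0.
The minimum-cost mix takes nothing from bone meal, MAP, ammonium nitrate, potassium nitrate — only DAP, ammonium sulfate. The phosphorus (P₂O₅) and sulfur requirements are met with equality.
So DAP = 1.217 kg, ammonium sulfate = 1.911 kg.
Cost = 0.88·1.217 + 0.4·1.911 = 1.8354.

£1.84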